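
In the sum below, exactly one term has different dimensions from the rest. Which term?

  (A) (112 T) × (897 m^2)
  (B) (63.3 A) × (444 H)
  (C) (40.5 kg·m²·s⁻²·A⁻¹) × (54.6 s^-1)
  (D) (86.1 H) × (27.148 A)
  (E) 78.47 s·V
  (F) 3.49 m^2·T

Dimensions:
  (A) [kg·s⁻²·A⁻¹] · [m²] = kg·m²·s⁻²·A⁻¹
  (B) [A] · [kg·m²·s⁻²·A⁻²] = kg·m²·s⁻²·A⁻¹
  (C) [kg·m²·s⁻²·A⁻¹] · [s⁻¹] = kg·m²·s⁻³·A⁻¹
  (D) [kg·m²·s⁻²·A⁻²] · [A] = kg·m²·s⁻²·A⁻¹
  (E) V·s = J·C⁻¹·s = kg·m²·s⁻²·A⁻¹
  (F) T·m² = Wb·m⁻²·m² = kg·m²·s⁻²·A⁻¹
All reduce to kg·m²·s⁻²·A⁻¹ except (C), which is kg·m²·s⁻³·A⁻¹.

(C)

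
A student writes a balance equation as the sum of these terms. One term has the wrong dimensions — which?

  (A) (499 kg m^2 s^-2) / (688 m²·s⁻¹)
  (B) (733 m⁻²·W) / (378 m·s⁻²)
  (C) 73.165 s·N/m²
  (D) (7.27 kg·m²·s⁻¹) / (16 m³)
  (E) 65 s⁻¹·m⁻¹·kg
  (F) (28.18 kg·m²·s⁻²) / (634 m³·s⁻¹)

(A)

Work out the base dimensions of each:
  (A) [kg·m²·s⁻²] / [m²·s⁻¹] = kg·s⁻¹
  (B) [kg·s⁻³] / [m·s⁻²] = kg·m⁻¹·s⁻¹
  (C) N·s·m⁻² = kg·m·s⁻²·s·m⁻² = kg·m⁻¹·s⁻¹
  (D) [kg·m²·s⁻¹] / [m³] = kg·m⁻¹·s⁻¹
  (E) kg·m⁻¹·s⁻¹
  (F) [kg·m²·s⁻²] / [m³·s⁻¹] = kg·m⁻¹·s⁻¹
All reduce to kg·m⁻¹·s⁻¹ except (A), which is kg·s⁻¹.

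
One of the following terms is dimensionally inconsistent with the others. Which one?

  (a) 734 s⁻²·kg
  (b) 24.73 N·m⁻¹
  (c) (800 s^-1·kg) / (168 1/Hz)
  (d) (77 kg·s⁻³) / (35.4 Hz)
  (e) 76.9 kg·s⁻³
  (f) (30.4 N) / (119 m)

Expand each in SI base units:
  (a) kg·s⁻²
  (b) N·m⁻¹ = kg·m·s⁻²·m⁻¹ = kg·s⁻²
  (c) [kg·s⁻¹] / [s] = kg·s⁻²
  (d) [kg·s⁻³] / [s⁻¹] = kg·s⁻²
  (e) kg·s⁻³
  (f) [kg·m·s⁻²] / [m] = kg·s⁻²
All reduce to kg·s⁻² except (e), which is kg·s⁻³.

(e)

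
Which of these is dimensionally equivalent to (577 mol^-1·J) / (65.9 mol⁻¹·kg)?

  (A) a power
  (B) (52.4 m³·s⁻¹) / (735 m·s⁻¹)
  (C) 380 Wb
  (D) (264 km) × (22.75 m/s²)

(D)

Reference: [kg·m²·s⁻²·mol⁻¹] / [kg·mol⁻¹] = m²·s⁻².
Each option:
  (A) [power] = kg·m²·s⁻³
  (B) [m³·s⁻¹] / [m·s⁻¹] = m²
  (C) Wb = V·s = kg·m²·s⁻²·A⁻¹
  (D) [m] · [m·s⁻²] = m²·s⁻²  ← same
Only (D) matches m²·s⁻².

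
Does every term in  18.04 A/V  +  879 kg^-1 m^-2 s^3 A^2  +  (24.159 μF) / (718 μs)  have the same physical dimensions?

Yes

Dimensions:
  18.04 A/V:  A·V⁻¹ = A·(J·C⁻¹)⁻¹ = kg⁻¹·m⁻²·s³·A²
  879 kg^-1 m^-2 s^3 A^2:  kg⁻¹·m⁻²·s³·A²
  (24.159 μF) / (718 μs):  [kg⁻¹·m⁻²·s⁴·A²] / [s] = kg⁻¹·m⁻²·s³·A²
Every term reduces to kg⁻¹·m⁻²·s³·A².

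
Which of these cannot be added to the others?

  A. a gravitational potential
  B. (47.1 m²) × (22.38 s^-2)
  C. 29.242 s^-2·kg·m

C.

Expand each in SI base units:
  A. [gravitational potential] = m²·s⁻²
  B. [m²] · [s⁻²] = m²·s⁻²
  C. kg·m·s⁻²
All reduce to m²·s⁻² except C., which is kg·m·s⁻².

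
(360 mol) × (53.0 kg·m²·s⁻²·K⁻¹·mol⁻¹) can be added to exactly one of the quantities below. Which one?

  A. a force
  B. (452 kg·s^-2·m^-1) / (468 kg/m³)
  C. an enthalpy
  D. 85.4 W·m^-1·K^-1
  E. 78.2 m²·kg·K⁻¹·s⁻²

E.

Reference: [mol] · [kg·m²·s⁻²·K⁻¹·mol⁻¹] = kg·m²·s⁻²·K⁻¹.
Each option:
  A. [force] = kg·m·s⁻²
  B. [kg·m⁻¹·s⁻²] / [kg·m⁻³] = m²·s⁻²
  C. [enthalpy] = kg·m²·s⁻²
  D. W·m⁻¹·K⁻¹ = J·s⁻¹·m⁻¹·K⁻¹ = kg·m·s⁻³·K⁻¹
  E. kg·m²·s⁻²·K⁻¹  ← same
Only E. matches kg·m²·s⁻²·K⁻¹.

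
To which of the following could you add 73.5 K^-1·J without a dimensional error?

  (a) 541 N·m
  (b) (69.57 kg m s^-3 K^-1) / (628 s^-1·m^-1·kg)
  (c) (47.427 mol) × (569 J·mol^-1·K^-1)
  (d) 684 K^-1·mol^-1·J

(c)

Reference: J·K⁻¹ = N·m·K⁻¹ = kg·m²·s⁻²·K⁻¹.
Each option:
  (a) N·m = kg·m·s⁻²·m = kg·m²·s⁻²
  (b) [kg·m·s⁻³·K⁻¹] / [kg·m⁻¹·s⁻¹] = m²·s⁻²·K⁻¹
  (c) [mol] · [kg·m²·s⁻²·K⁻¹·mol⁻¹] = kg·m²·s⁻²·K⁻¹  ← same
  (d) J·mol⁻¹·K⁻¹ = N·m·mol⁻¹·K⁻¹ = kg·m²·s⁻²·K⁻¹·mol⁻¹
Only (c) matches kg·m²·s⁻²·K⁻¹.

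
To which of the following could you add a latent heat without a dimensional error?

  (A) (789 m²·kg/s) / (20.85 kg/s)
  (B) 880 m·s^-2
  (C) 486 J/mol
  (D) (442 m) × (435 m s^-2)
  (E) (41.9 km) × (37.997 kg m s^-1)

Reference: [latent heat] = m²·s⁻².
Each option:
  (A) [kg·m²·s⁻¹] / [kg·s⁻¹] = m²
  (B) m·s⁻²
  (C) J·mol⁻¹ = N·m·mol⁻¹ = kg·m²·s⁻²·mol⁻¹
  (D) [m] · [m·s⁻²] = m²·s⁻²  ← same
  (E) [m] · [kg·m·s⁻¹] = kg·m²·s⁻¹
Only (D) matches m²·s⁻².

(D)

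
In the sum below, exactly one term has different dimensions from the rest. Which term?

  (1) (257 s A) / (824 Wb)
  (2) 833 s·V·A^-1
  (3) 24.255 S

Reduce each to base SI dimensions:
  (1) [s·A] / [kg·m²·s⁻²·A⁻¹] = kg⁻¹·m⁻²·s³·A²
  (2) V·s·A⁻¹ = J·C⁻¹·s·A⁻¹ = kg·m²·s⁻²·A⁻²
  (3) S = Ω⁻¹ = kg⁻¹·m⁻²·s³·A²
All reduce to kg⁻¹·m⁻²·s³·A² except (2), which is kg·m²·s⁻²·A⁻².

(2)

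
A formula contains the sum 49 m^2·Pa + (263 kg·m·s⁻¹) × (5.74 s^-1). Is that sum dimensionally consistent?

In SI base units:
  49 m^2·Pa:  Pa·m² = N·m⁻²·m² = kg·m·s⁻²
  (263 kg·m·s⁻¹) × (5.74 s^-1):  [kg·m·s⁻¹] · [s⁻¹] = kg·m·s⁻²
Both are kg·m·s⁻², so they have the same dimensions and can be added.

Yes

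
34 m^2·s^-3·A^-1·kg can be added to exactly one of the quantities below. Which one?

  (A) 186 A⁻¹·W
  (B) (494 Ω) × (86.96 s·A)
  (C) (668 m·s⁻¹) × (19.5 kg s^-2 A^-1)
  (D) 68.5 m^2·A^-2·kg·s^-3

Reference: kg·m²·s⁻³·A⁻¹.
Each option:
  (A) W·A⁻¹ = J·s⁻¹·A⁻¹ = kg·m²·s⁻³·A⁻¹  ← same
  (B) [kg·m²·s⁻³·A⁻²] · [s·A] = kg·m²·s⁻²·A⁻¹
  (C) [m·s⁻¹] · [kg·s⁻²·A⁻¹] = kg·m·s⁻³·A⁻¹
  (D) kg·m²·s⁻³·A⁻²
Only (A) matches kg·m²·s⁻³·A⁻¹.

(A)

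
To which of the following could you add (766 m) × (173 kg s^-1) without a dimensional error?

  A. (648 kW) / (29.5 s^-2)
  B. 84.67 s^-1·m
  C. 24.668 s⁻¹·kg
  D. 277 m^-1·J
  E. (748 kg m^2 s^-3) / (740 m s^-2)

Reference: [m] · [kg·s⁻¹] = kg·m·s⁻¹.
Each option:
  A. [kg·m²·s⁻³] / [s⁻²] = kg·m²·s⁻¹
  B. m·s⁻¹
  C. kg·s⁻¹
  D. J·m⁻¹ = N·m·m⁻¹ = kg·m·s⁻²
  E. [kg·m²·s⁻³] / [m·s⁻²] = kg·m·s⁻¹  ← same
Only E. matches kg·m·s⁻¹.

E.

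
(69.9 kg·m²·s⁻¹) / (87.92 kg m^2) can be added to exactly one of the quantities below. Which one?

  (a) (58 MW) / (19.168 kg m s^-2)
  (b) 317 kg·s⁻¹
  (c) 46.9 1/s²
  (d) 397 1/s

Reference: [kg·m²·s⁻¹] / [kg·m²] = s⁻¹.
Each option:
  (a) [kg·m²·s⁻³] / [kg·m·s⁻²] = m·s⁻¹
  (b) kg·s⁻¹
  (c) s⁻²
  (d) s⁻¹  ← same
Only (d) matches s⁻¹.

(d)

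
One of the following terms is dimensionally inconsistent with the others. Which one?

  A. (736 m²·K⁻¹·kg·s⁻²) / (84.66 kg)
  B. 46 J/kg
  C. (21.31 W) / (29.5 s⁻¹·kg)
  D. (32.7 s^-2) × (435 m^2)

Expand each in SI base units:
  A. [kg·m²·s⁻²·K⁻¹] / [kg] = m²·s⁻²·K⁻¹
  B. J·kg⁻¹ = N·m·kg⁻¹ = m²·s⁻²
  C. [kg·m²·s⁻³] / [kg·s⁻¹] = m²·s⁻²
  D. [s⁻²] · [m²] = m²·s⁻²
All reduce to m²·s⁻² except A., which is m²·s⁻²·K⁻¹.

A.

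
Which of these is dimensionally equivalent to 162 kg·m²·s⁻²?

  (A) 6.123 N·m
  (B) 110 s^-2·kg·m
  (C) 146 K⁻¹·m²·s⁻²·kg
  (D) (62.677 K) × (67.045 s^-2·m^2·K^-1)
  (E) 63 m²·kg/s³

Reference: kg·m²·s⁻².
Each option:
  (A) N·m = kg·m·s⁻²·m = kg·m²·s⁻²  ← same
  (B) kg·m·s⁻²
  (C) kg·m²·s⁻²·K⁻¹
  (D) [K] · [m²·s⁻²·K⁻¹] = m²·s⁻²
  (E) kg·m²·s⁻³
Only (A) matches kg·m²·s⁻².

(A)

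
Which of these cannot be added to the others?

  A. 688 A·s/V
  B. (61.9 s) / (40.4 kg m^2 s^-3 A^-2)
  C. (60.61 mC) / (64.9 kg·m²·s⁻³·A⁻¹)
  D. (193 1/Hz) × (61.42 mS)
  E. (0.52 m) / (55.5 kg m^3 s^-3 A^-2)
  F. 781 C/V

Expand each in SI base units:
  A. A·s·V⁻¹ = A·s·(J·C⁻¹)⁻¹ = kg⁻¹·m⁻²·s⁴·A²
  B. [s] / [kg·m²·s⁻³·A⁻²] = kg⁻¹·m⁻²·s⁴·A²
  C. [s·A] / [kg·m²·s⁻³·A⁻¹] = kg⁻¹·m⁻²·s⁴·A²
  D. [s] · [kg⁻¹·m⁻²·s³·A²] = kg⁻¹·m⁻²·s⁴·A²
  E. [m] / [kg·m³·s⁻³·A⁻²] = kg⁻¹·m⁻²·s³·A²
  F. C·V⁻¹ = s·A·(J·C⁻¹)⁻¹ = kg⁻¹·m⁻²·s⁴·A²
All reduce to kg⁻¹·m⁻²·s⁴·A² except E., which is kg⁻¹·m⁻²·s³·A².

E.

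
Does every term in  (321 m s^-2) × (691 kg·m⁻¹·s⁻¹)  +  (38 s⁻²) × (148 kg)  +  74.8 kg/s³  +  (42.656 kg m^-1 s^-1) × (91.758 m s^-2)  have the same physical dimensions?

No

Expand each in SI base units:
  (321 m s^-2) × (691 kg·m⁻¹·s⁻¹):  [m·s⁻²] · [kg·m⁻¹·s⁻¹] = kg·s⁻³
  (38 s⁻²) × (148 kg):  [s⁻²] · [kg] = kg·s⁻²
  74.8 kg/s³:  kg·s⁻³
  (42.656 kg m^-1 s^-1) × (91.758 m s^-2):  [kg·m⁻¹·s⁻¹] · [m·s⁻²] = kg·s⁻³
The terms do not share a single dimension (kg·s⁻² vs kg·s⁻³).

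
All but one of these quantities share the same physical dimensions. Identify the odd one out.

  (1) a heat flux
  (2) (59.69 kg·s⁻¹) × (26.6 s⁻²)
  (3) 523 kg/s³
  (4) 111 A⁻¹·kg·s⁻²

(4)

Work out the base dimensions of each:
  (1) [heat flux] = kg·s⁻³
  (2) [kg·s⁻¹] · [s⁻²] = kg·s⁻³
  (3) kg·s⁻³
  (4) kg·s⁻²·A⁻¹
All reduce to kg·s⁻³ except (4), which is kg·s⁻²·A⁻¹.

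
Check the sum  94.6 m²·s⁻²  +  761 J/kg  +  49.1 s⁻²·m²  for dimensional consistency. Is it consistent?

Yes

Work out the base dimensions of each:
  94.6 m²·s⁻²:  m²·s⁻²
  761 J/kg:  J·kg⁻¹ = N·m·kg⁻¹ = m²·s⁻²
  49.1 s⁻²·m²:  m²·s⁻²
Every term reduces to m²·s⁻².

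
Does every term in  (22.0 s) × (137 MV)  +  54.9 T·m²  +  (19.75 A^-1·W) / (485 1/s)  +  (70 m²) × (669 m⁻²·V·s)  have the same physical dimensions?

Yes

Expand each in SI base units:
  (22.0 s) × (137 MV):  [s] · [kg·m²·s⁻³·A⁻¹] = kg·m²·s⁻²·A⁻¹
  54.9 T·m²:  T·m² = Wb·m⁻²·m² = kg·m²·s⁻²·A⁻¹
  (19.75 A^-1·W) / (485 1/s):  [kg·m²·s⁻³·A⁻¹] / [s⁻¹] = kg·m²·s⁻²·A⁻¹
  (70 m²) × (669 m⁻²·V·s):  [m²] · [kg·s⁻²·A⁻¹] = kg·m²·s⁻²·A⁻¹
Every term reduces to kg·m²·s⁻²·A⁻¹.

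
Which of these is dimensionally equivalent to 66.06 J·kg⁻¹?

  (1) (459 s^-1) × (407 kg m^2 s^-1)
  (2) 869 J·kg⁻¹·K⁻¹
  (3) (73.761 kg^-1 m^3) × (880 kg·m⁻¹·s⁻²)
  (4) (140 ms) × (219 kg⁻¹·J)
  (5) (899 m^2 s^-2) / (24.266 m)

Reference: J·kg⁻¹ = N·m·kg⁻¹ = m²·s⁻².
Each option:
  (1) [s⁻¹] · [kg·m²·s⁻¹] = kg·m²·s⁻²
  (2) J·kg⁻¹·K⁻¹ = N·m·kg⁻¹·K⁻¹ = m²·s⁻²·K⁻¹
  (3) [kg⁻¹·m³] · [kg·m⁻¹·s⁻²] = m²·s⁻²  ← same
  (4) [s] · [m²·s⁻²] = m²·s⁻¹
  (5) [m²·s⁻²] / [m] = m·s⁻²
Only (3) matches m²·s⁻².

(3)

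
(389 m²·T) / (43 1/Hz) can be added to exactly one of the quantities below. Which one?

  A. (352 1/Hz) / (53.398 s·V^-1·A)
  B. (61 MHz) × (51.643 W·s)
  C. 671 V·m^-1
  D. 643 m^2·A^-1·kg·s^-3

Reference: [kg·m²·s⁻²·A⁻¹] / [s] = kg·m²·s⁻³·A⁻¹.
Each option:
  A. [s] / [kg⁻¹·m⁻²·s⁴·A²] = kg·m²·s⁻³·A⁻²
  B. [s⁻¹] · [kg·m²·s⁻²] = kg·m²·s⁻³
  C. V·m⁻¹ = J·C⁻¹·m⁻¹ = kg·m·s⁻³·A⁻¹
  D. kg·m²·s⁻³·A⁻¹  ← same
Only D. matches kg·m²·s⁻³·A⁻¹.

D.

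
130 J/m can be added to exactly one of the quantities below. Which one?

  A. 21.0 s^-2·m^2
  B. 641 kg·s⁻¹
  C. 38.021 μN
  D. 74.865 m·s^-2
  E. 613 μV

Reference: J·m⁻¹ = N·m·m⁻¹ = kg·m·s⁻².
Each option:
  A. m²·s⁻²
  B. kg·s⁻¹
  C. N = kg·m·s⁻²  ← same
  D. m·s⁻²
  E. V = J·C⁻¹ = kg·m²·s⁻³·A⁻¹
Only C. matches kg·m·s⁻².

C.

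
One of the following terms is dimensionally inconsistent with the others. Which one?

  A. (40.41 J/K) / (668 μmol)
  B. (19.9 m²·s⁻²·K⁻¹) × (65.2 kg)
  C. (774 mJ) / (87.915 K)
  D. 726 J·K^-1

A.

Dimensions:
  A. [kg·m²·s⁻²·K⁻¹] / [mol] = kg·m²·s⁻²·K⁻¹·mol⁻¹
  B. [m²·s⁻²·K⁻¹] · [kg] = kg·m²·s⁻²·K⁻¹
  C. [kg·m²·s⁻²] / [K] = kg·m²·s⁻²·K⁻¹
  D. J·K⁻¹ = N·m·K⁻¹ = kg·m²·s⁻²·K⁻¹
All reduce to kg·m²·s⁻²·K⁻¹ except A., which is kg·m²·s⁻²·K⁻¹·mol⁻¹.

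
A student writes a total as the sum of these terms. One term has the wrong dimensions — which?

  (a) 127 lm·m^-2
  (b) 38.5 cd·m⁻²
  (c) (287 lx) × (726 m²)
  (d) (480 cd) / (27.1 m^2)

Reduce each to base SI dimensions:
  (a) lm·m⁻² = cd·m⁻² = m⁻²·cd
  (b) cd·m⁻² = m⁻²·cd
  (c) [m⁻²·cd] · [m²] = cd
  (d) [cd] / [m²] = m⁻²·cd
All reduce to m⁻²·cd except (c), which is cd.

(c)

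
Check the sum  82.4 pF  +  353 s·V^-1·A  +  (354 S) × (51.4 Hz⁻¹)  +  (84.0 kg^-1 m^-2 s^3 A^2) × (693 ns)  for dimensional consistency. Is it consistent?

In SI base units:
  82.4 pF:  F = C·V⁻¹ = kg⁻¹·m⁻²·s⁴·A²
  353 s·V^-1·A:  A·s·V⁻¹ = A·s·(J·C⁻¹)⁻¹ = kg⁻¹·m⁻²·s⁴·A²
  (354 S) × (51.4 Hz⁻¹):  [kg⁻¹·m⁻²·s³·A²] · [s] = kg⁻¹·m⁻²·s⁴·A²
  (84.0 kg^-1 m^-2 s^3 A^2) × (693 ns):  [kg⁻¹·m⁻²·s³·A²] · [s] = kg⁻¹·m⁻²·s⁴·A²
Every term reduces to kg⁻¹·m⁻²·s⁴·A².

Yes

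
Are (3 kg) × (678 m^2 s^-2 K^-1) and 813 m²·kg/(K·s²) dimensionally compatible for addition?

In SI base units:
  (3 kg) × (678 m^2 s^-2 K^-1):  [kg] · [m²·s⁻²·K⁻¹] = kg·m²·s⁻²·K⁻¹
  813 m²·kg/(K·s²):  kg·m²·s⁻²·K⁻¹
Both are kg·m²·s⁻²·K⁻¹, so they have the same dimensions and can be added.

Yes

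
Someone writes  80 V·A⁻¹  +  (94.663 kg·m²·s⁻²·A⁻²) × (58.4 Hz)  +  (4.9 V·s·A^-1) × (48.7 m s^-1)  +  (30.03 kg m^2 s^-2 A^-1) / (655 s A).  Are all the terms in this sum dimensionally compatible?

Expand each in SI base units:
  80 V·A⁻¹:  V·A⁻¹ = J·C⁻¹·A⁻¹ = kg·m²·s⁻³·A⁻²
  (94.663 kg·m²·s⁻²·A⁻²) × (58.4 Hz):  [kg·m²·s⁻²·A⁻²] · [s⁻¹] = kg·m²·s⁻³·A⁻²
  (4.9 V·s·A^-1) × (48.7 m s^-1):  [kg·m²·s⁻²·A⁻²] · [m·s⁻¹] = kg·m³·s⁻³·A⁻²
  (30.03 kg m^2 s^-2 A^-1) / (655 s A):  [kg·m²·s⁻²·A⁻¹] / [s·A] = kg·m²·s⁻³·A⁻²
The terms do not share a single dimension (kg·m²·s⁻³·A⁻² vs kg·m³·s⁻³·A⁻²).

No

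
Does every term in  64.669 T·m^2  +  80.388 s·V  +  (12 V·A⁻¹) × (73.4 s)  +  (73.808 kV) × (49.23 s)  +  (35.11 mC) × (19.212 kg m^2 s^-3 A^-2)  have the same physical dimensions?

In SI base units:
  64.669 T·m^2:  T·m² = Wb·m⁻²·m² = kg·m²·s⁻²·A⁻¹
  80.388 s·V:  V·s = J·C⁻¹·s = kg·m²·s⁻²·A⁻¹
  (12 V·A⁻¹) × (73.4 s):  [kg·m²·s⁻³·A⁻²] · [s] = kg·m²·s⁻²·A⁻²
  (73.808 kV) × (49.23 s):  [kg·m²·s⁻³·A⁻¹] · [s] = kg·m²·s⁻²·A⁻¹
  (35.11 mC) × (19.212 kg m^2 s^-3 A^-2):  [s·A] · [kg·m²·s⁻³·A⁻²] = kg·m²·s⁻²·A⁻¹
The terms do not share a single dimension (kg·m²·s⁻²·A⁻² vs kg·m²·s⁻²·A⁻¹).

No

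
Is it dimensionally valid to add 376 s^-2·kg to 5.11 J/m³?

Reduce each to base SI dimensions:
  376 s^-2·kg:  kg·s⁻²
  5.11 J/m³:  J·m⁻³ = N·m·m⁻³ = kg·m⁻¹·s⁻²
kg·s⁻² ≠ kg·m⁻¹·s⁻², so they cannot be added.

No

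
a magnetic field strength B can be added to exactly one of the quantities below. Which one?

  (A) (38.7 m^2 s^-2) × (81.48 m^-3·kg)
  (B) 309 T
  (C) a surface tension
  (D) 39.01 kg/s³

(B)

Reference: [magnetic field strength B] = kg·s⁻²·A⁻¹.
Each option:
  (A) [m²·s⁻²] · [kg·m⁻³] = kg·m⁻¹·s⁻²
  (B) T = Wb·m⁻² = kg·s⁻²·A⁻¹  ← same
  (C) [surface tension] = kg·s⁻²
  (D) kg·s⁻³
Only (B) matches kg·s⁻²·A⁻¹.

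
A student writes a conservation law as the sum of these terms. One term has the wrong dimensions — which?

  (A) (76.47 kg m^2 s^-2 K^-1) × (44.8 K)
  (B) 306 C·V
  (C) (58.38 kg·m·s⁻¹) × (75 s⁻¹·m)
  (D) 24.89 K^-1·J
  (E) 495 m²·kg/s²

(D)

Work out the base dimensions of each:
  (A) [kg·m²·s⁻²·K⁻¹] · [K] = kg·m²·s⁻²
  (B) C·V = s·A·J·C⁻¹ = kg·m²·s⁻²
  (C) [kg·m·s⁻¹] · [m·s⁻¹] = kg·m²·s⁻²
  (D) J·K⁻¹ = N·m·K⁻¹ = kg·m²·s⁻²·K⁻¹
  (E) kg·m²·s⁻²
All reduce to kg·m²·s⁻² except (D), which is kg·m²·s⁻²·K⁻¹.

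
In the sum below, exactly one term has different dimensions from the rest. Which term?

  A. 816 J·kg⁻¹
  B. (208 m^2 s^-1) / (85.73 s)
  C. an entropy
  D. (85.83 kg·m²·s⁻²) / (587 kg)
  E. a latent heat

In SI base units:
  A. J·kg⁻¹ = N·m·kg⁻¹ = m²·s⁻²
  B. [m²·s⁻¹] / [s] = m²·s⁻²
  C. [entropy] = kg·m²·s⁻²·K⁻¹
  D. [kg·m²·s⁻²] / [kg] = m²·s⁻²
  E. [latent heat] = m²·s⁻²
All reduce to m²·s⁻² except C., which is kg·m²·s⁻²·K⁻¹.

C.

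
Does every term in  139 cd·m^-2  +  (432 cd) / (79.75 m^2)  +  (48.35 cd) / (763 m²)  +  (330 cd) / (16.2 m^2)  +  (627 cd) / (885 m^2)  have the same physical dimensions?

Yes

Reduce each to base SI dimensions:
  139 cd·m^-2:  cd·m⁻² = m⁻²·cd
  (432 cd) / (79.75 m^2):  [cd] / [m²] = m⁻²·cd
  (48.35 cd) / (763 m²):  [cd] / [m²] = m⁻²·cd
  (330 cd) / (16.2 m^2):  [cd] / [m²] = m⁻²·cd
  (627 cd) / (885 m^2):  [cd] / [m²] = m⁻²·cd
Every term reduces to m⁻²·cd.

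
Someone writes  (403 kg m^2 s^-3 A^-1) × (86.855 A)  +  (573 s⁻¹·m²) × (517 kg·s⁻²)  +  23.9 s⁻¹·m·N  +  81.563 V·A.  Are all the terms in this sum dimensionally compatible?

Reduce each to base SI dimensions:
  (403 kg m^2 s^-3 A^-1) × (86.855 A):  [kg·m²·s⁻³·A⁻¹] · [A] = kg·m²·s⁻³
  (573 s⁻¹·m²) × (517 kg·s⁻²):  [m²·s⁻¹] · [kg·s⁻²] = kg·m²·s⁻³
  23.9 s⁻¹·m·N:  N·m·s⁻¹ = kg·m·s⁻²·m·s⁻¹ = kg·m²·s⁻³
  81.563 V·A:  V·A = J·C⁻¹·A = kg·m²·s⁻³
Every term reduces to kg·m²·s⁻³.

Yes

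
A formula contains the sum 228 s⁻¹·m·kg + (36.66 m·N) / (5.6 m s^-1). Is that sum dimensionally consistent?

Yes

In SI base units:
  228 s⁻¹·m·kg:  kg·m·s⁻¹
  (36.66 m·N) / (5.6 m s^-1):  [kg·m²·s⁻²] / [m·s⁻¹] = kg·m·s⁻¹
Both are kg·m·s⁻¹, so they have the same dimensions and can be added.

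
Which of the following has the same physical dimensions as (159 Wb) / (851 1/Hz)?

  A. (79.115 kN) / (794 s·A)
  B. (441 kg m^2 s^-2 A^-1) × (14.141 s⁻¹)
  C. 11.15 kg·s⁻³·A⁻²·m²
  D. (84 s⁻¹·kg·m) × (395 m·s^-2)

B.

Reference: [kg·m²·s⁻²·A⁻¹] / [s] = kg·m²·s⁻³·A⁻¹.
Each option:
  A. [kg·m·s⁻²] / [s·A] = kg·m·s⁻³·A⁻¹
  B. [kg·m²·s⁻²·A⁻¹] · [s⁻¹] = kg·m²·s⁻³·A⁻¹  ← same
  C. kg·m²·s⁻³·A⁻²
  D. [kg·m·s⁻¹] · [m·s⁻²] = kg·m²·s⁻³
Only B. matches kg·m²·s⁻³·A⁻¹.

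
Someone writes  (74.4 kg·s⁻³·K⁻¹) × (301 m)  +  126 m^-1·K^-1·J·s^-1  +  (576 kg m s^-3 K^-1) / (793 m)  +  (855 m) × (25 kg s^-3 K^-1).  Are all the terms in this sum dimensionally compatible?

Expand each in SI base units:
  (74.4 kg·s⁻³·K⁻¹) × (301 m):  [kg·s⁻³·K⁻¹] · [m] = kg·m·s⁻³·K⁻¹
  126 m^-1·K^-1·J·s^-1:  J·s⁻¹·m⁻¹·K⁻¹ = N·m·s⁻¹·m⁻¹·K⁻¹ = kg·m·s⁻³·K⁻¹
  (576 kg m s^-3 K^-1) / (793 m):  [kg·m·s⁻³·K⁻¹] / [m] = kg·s⁻³·K⁻¹
  (855 m) × (25 kg s^-3 K^-1):  [m] · [kg·s⁻³·K⁻¹] = kg·m·s⁻³·K⁻¹
The terms do not share a single dimension (kg·m·s⁻³·K⁻¹ vs kg·s⁻³·K⁻¹).

No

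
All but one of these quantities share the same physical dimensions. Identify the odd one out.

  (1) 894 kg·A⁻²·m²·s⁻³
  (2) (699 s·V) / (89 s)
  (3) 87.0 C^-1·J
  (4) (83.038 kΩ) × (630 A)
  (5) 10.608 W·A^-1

(1)

Dimensions:
  (1) kg·m²·s⁻³·A⁻²
  (2) [kg·m²·s⁻²·A⁻¹] / [s] = kg·m²·s⁻³·A⁻¹
  (3) J·C⁻¹ = N·m·(s·A)⁻¹ = kg·m²·s⁻³·A⁻¹
  (4) [kg·m²·s⁻³·A⁻²] · [A] = kg·m²·s⁻³·A⁻¹
  (5) W·A⁻¹ = J·s⁻¹·A⁻¹ = kg·m²·s⁻³·A⁻¹
All reduce to kg·m²·s⁻³·A⁻¹ except (1), which is kg·m²·s⁻³·A⁻².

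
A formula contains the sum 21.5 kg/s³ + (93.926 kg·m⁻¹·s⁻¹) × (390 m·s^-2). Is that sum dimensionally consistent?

Expand each in SI base units:
  21.5 kg/s³:  kg·s⁻³
  (93.926 kg·m⁻¹·s⁻¹) × (390 m·s^-2):  [kg·m⁻¹·s⁻¹] · [m·s⁻²] = kg·s⁻³
Both are kg·s⁻³, so they have the same dimensions and can be added.

Yes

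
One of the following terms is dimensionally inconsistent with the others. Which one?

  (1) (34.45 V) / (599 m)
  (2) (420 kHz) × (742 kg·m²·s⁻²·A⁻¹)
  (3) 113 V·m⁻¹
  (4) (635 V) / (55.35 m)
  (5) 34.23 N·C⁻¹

(2)

Expand each in SI base units:
  (1) [kg·m²·s⁻³·A⁻¹] / [m] = kg·m·s⁻³·A⁻¹
  (2) [s⁻¹] · [kg·m²·s⁻²·A⁻¹] = kg·m²·s⁻³·A⁻¹
  (3) V·m⁻¹ = J·C⁻¹·m⁻¹ = kg·m·s⁻³·A⁻¹
  (4) [kg·m²·s⁻³·A⁻¹] / [m] = kg·m·s⁻³·A⁻¹
  (5) N·C⁻¹ = kg·m·s⁻²·(s·A)⁻¹ = kg·m·s⁻³·A⁻¹
All reduce to kg·m·s⁻³·A⁻¹ except (2), which is kg·m²·s⁻³·A⁻¹.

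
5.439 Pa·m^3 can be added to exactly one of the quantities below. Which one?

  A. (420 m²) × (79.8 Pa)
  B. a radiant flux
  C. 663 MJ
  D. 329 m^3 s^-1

C.

Reference: Pa·m³ = N·m⁻²·m³ = kg·m²·s⁻².
Each option:
  A. [m²] · [kg·m⁻¹·s⁻²] = kg·m·s⁻²
  B. [radiant flux] = kg·m²·s⁻³
  C. J = N·m = kg·m²·s⁻²  ← same
  D. m³·s⁻¹
Only C. matches kg·m²·s⁻².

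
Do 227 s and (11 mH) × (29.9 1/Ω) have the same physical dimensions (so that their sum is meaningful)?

Dimensions:
  227 s:  s
  (11 mH) × (29.9 1/Ω):  [kg·m²·s⁻²·A⁻²] · [kg⁻¹·m⁻²·s³·A²] = s
Both are s, so they have the same dimensions and can be added.

Yes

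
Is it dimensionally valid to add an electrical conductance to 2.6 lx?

No

Reduce each to base SI dimensions:
  an electrical conductance:  [electrical conductance] = kg⁻¹·m⁻²·s³·A²
  2.6 lx:  lx = lm·m⁻² = m⁻²·cd
kg⁻¹·m⁻²·s³·A² ≠ m⁻²·cd, so they cannot be added.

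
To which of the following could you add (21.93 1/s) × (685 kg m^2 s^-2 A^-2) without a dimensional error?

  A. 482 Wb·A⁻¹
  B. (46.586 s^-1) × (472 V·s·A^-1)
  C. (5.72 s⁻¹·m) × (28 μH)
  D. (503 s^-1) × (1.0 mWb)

Reference: [s⁻¹] · [kg·m²·s⁻²·A⁻²] = kg·m²·s⁻³·A⁻².
Each option:
  A. Wb·A⁻¹ = V·s·A⁻¹ = kg·m²·s⁻²·A⁻²
  B. [s⁻¹] · [kg·m²·s⁻²·A⁻²] = kg·m²·s⁻³·A⁻²  ← same
  C. [m·s⁻¹] · [kg·m²·s⁻²·A⁻²] = kg·m³·s⁻³·A⁻²
  D. [s⁻¹] · [kg·m²·s⁻²·A⁻¹] = kg·m²·s⁻³·A⁻¹
Only B. matches kg·m²·s⁻³·A⁻².

B.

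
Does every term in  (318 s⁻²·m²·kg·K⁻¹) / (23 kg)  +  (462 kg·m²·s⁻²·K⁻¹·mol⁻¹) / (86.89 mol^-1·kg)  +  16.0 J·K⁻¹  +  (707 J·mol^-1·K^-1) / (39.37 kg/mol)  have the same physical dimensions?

No

Work out the base dimensions of each:
  (318 s⁻²·m²·kg·K⁻¹) / (23 kg):  [kg·m²·s⁻²·K⁻¹] / [kg] = m²·s⁻²·K⁻¹
  (462 kg·m²·s⁻²·K⁻¹·mol⁻¹) / (86.89 mol^-1·kg):  [kg·m²·s⁻²·K⁻¹·mol⁻¹] / [kg·mol⁻¹] = m²·s⁻²·K⁻¹
  16.0 J·K⁻¹:  J·K⁻¹ = N·m·K⁻¹ = kg·m²·s⁻²·K⁻¹
  (707 J·mol^-1·K^-1) / (39.37 kg/mol):  [kg·m²·s⁻²·K⁻¹·mol⁻¹] / [kg·mol⁻¹] = m²·s⁻²·K⁻¹
The terms do not share a single dimension (kg·m²·s⁻²·K⁻¹ vs m²·s⁻²·K⁻¹).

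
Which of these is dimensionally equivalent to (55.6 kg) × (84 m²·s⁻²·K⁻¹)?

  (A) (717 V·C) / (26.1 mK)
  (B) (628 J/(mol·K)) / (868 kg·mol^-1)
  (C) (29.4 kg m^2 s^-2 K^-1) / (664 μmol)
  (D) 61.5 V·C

(A)

Reference: [kg] · [m²·s⁻²·K⁻¹] = kg·m²·s⁻²·K⁻¹.
Each option:
  (A) [kg·m²·s⁻²] / [K] = kg·m²·s⁻²·K⁻¹  ← same
  (B) [kg·m²·s⁻²·K⁻¹·mol⁻¹] / [kg·mol⁻¹] = m²·s⁻²·K⁻¹
  (C) [kg·m²·s⁻²·K⁻¹] / [mol] = kg·m²·s⁻²·K⁻¹·mol⁻¹
  (D) C·V = s·A·J·C⁻¹ = kg·m²·s⁻²
Only (A) matches kg·m²·s⁻²·K⁻¹.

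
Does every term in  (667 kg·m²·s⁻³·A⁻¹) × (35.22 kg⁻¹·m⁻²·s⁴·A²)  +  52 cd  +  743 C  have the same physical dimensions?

No

Dimensions:
  (667 kg·m²·s⁻³·A⁻¹) × (35.22 kg⁻¹·m⁻²·s⁴·A²):  [kg·m²·s⁻³·A⁻¹] · [kg⁻¹·m⁻²·s⁴·A²] = s·A
  52 cd:  cd
  743 C:  C = s·A
The terms do not share a single dimension (cd vs s·A).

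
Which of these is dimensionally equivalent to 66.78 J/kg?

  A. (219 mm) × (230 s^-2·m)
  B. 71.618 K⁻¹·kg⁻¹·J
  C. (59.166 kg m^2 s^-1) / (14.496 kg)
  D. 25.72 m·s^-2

Reference: J·kg⁻¹ = N·m·kg⁻¹ = m²·s⁻².
Each option:
  A. [m] · [m·s⁻²] = m²·s⁻²  ← same
  B. J·kg⁻¹·K⁻¹ = N·m·kg⁻¹·K⁻¹ = m²·s⁻²·K⁻¹
  C. [kg·m²·s⁻¹] / [kg] = m²·s⁻¹
  D. m·s⁻²
Only A. matches m²·s⁻².

A.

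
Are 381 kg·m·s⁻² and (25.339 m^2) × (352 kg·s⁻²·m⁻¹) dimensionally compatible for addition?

Yes

Reduce each to base SI dimensions:
  381 kg·m·s⁻²:  kg·m·s⁻²
  (25.339 m^2) × (352 kg·s⁻²·m⁻¹):  [m²] · [kg·m⁻¹·s⁻²] = kg·m·s⁻²
Both are kg·m·s⁻², so they have the same dimensions and can be added.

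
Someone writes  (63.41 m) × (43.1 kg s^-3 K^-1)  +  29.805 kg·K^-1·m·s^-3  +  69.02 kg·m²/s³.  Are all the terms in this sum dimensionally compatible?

No

Expand each in SI base units:
  (63.41 m) × (43.1 kg s^-3 K^-1):  [m] · [kg·s⁻³·K⁻¹] = kg·m·s⁻³·K⁻¹
  29.805 kg·K^-1·m·s^-3:  kg·m·s⁻³·K⁻¹
  69.02 kg·m²/s³:  kg·m²·s⁻³
The terms do not share a single dimension (kg·m²·s⁻³ vs kg·m·s⁻³·K⁻¹).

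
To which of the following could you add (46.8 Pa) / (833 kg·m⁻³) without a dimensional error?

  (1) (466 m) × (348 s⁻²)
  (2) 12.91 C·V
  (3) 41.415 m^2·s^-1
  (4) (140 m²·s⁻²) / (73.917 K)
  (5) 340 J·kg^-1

(5)

Reference: [kg·m⁻¹·s⁻²] / [kg·m⁻³] = m²·s⁻².
Each option:
  (1) [m] · [s⁻²] = m·s⁻²
  (2) C·V = s·A·J·C⁻¹ = kg·m²·s⁻²
  (3) m²·s⁻¹
  (4) [m²·s⁻²] / [K] = m²·s⁻²·K⁻¹
  (5) J·kg⁻¹ = N·m·kg⁻¹ = m²·s⁻²  ← same
Only (5) matches m²·s⁻².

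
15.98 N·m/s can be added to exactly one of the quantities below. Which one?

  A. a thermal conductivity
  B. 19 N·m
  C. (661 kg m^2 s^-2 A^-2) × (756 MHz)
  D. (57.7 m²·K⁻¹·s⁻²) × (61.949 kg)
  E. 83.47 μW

E.

Reference: N·m·s⁻¹ = kg·m·s⁻²·m·s⁻¹ = kg·m²·s⁻³.
Each option:
  A. [thermal conductivity] = kg·m·s⁻³·K⁻¹
  B. N·m = kg·m·s⁻²·m = kg·m²·s⁻²
  C. [kg·m²·s⁻²·A⁻²] · [s⁻¹] = kg·m²·s⁻³·A⁻²
  D. [m²·s⁻²·K⁻¹] · [kg] = kg·m²·s⁻²·K⁻¹
  E. W = J·s⁻¹ = kg·m²·s⁻³  ← same
Only E. matches kg·m²·s⁻³.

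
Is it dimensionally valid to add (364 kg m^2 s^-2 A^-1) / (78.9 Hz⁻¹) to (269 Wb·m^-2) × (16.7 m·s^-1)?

No

Dimensions:
  (364 kg m^2 s^-2 A^-1) / (78.9 Hz⁻¹):  [kg·m²·s⁻²·A⁻¹] / [s] = kg·m²·s⁻³·A⁻¹
  (269 Wb·m^-2) × (16.7 m·s^-1):  [kg·s⁻²·A⁻¹] · [m·s⁻¹] = kg·m·s⁻³·A⁻¹
kg·m²·s⁻³·A⁻¹ ≠ kg·m·s⁻³·A⁻¹, so they cannot be added.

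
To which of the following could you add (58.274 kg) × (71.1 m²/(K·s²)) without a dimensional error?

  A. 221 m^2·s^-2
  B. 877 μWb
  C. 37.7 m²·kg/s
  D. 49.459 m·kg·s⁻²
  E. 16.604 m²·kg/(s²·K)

E.

Reference: [kg] · [m²·s⁻²·K⁻¹] = kg·m²·s⁻²·K⁻¹.
Each option:
  A. m²·s⁻²
  B. Wb = V·s = kg·m²·s⁻²·A⁻¹
  C. kg·m²·s⁻¹
  D. kg·m·s⁻²
  E. kg·m²·s⁻²·K⁻¹  ← same
Only E. matches kg·m²·s⁻²·K⁻¹.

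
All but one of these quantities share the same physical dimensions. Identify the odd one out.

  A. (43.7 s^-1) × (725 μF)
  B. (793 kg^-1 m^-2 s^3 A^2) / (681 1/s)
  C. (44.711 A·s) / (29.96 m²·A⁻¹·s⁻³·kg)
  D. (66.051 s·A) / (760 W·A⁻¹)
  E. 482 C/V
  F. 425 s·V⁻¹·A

A.

Reduce each to base SI dimensions:
  A. [s⁻¹] · [kg⁻¹·m⁻²·s⁴·A²] = kg⁻¹·m⁻²·s³·A²
  B. [kg⁻¹·m⁻²·s³·A²] / [s⁻¹] = kg⁻¹·m⁻²·s⁴·A²
  C. [s·A] / [kg·m²·s⁻³·A⁻¹] = kg⁻¹·m⁻²·s⁴·A²
  D. [s·A] / [kg·m²·s⁻³·A⁻¹] = kg⁻¹·m⁻²·s⁴·A²
  E. C·V⁻¹ = s·A·(J·C⁻¹)⁻¹ = kg⁻¹·m⁻²·s⁴·A²
  F. A·s·V⁻¹ = A·s·(J·C⁻¹)⁻¹ = kg⁻¹·m⁻²·s⁴·A²
All reduce to kg⁻¹·m⁻²·s⁴·A² except A., which is kg⁻¹·m⁻²·s³·A².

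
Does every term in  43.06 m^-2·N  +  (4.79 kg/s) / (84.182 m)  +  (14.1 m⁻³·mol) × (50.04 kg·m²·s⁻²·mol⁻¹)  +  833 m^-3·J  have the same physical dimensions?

No

In SI base units:
  43.06 m^-2·N:  N·m⁻² = kg·m·s⁻²·m⁻² = kg·m⁻¹·s⁻²
  (4.79 kg/s) / (84.182 m):  [kg·s⁻¹] / [m] = kg·m⁻¹·s⁻¹
  (14.1 m⁻³·mol) × (50.04 kg·m²·s⁻²·mol⁻¹):  [m⁻³·mol] · [kg·m²·s⁻²·mol⁻¹] = kg·m⁻¹·s⁻²
  833 m^-3·J:  J·m⁻³ = N·m·m⁻³ = kg·m⁻¹·s⁻²
The terms do not share a single dimension (kg·m⁻¹·s⁻² vs kg·m⁻¹·s⁻¹).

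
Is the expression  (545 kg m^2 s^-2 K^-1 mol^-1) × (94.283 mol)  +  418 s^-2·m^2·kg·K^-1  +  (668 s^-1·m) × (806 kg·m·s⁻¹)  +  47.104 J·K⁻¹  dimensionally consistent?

Dimensions:
  (545 kg m^2 s^-2 K^-1 mol^-1) × (94.283 mol):  [kg·m²·s⁻²·K⁻¹·mol⁻¹] · [mol] = kg·m²·s⁻²·K⁻¹
  418 s^-2·m^2·kg·K^-1:  kg·m²·s⁻²·K⁻¹
  (668 s^-1·m) × (806 kg·m·s⁻¹):  [m·s⁻¹] · [kg·m·s⁻¹] = kg·m²·s⁻²
  47.104 J·K⁻¹:  J·K⁻¹ = N·m·K⁻¹ = kg·m²·s⁻²·K⁻¹
The terms do not share a single dimension (kg·m²·s⁻² vs kg·m²·s⁻²·K⁻¹).

No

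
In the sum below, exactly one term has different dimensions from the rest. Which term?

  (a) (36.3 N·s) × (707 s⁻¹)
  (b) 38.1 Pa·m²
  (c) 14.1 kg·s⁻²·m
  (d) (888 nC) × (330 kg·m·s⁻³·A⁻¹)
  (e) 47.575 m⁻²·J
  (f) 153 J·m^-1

In SI base units:
  (a) [kg·m·s⁻¹] · [s⁻¹] = kg·m·s⁻²
  (b) Pa·m² = N·m⁻²·m² = kg·m·s⁻²
  (c) kg·m·s⁻²
  (d) [s·A] · [kg·m·s⁻³·A⁻¹] = kg·m·s⁻²
  (e) J·m⁻² = N·m·m⁻² = kg·s⁻²
  (f) J·m⁻¹ = N·m·m⁻¹ = kg·m·s⁻²
All reduce to kg·m·s⁻² except (e), which is kg·s⁻².

(e)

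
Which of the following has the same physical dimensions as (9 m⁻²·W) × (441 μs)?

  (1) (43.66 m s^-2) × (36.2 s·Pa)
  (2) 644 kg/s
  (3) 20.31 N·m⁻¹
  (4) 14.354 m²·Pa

Reference: [kg·s⁻³] · [s] = kg·s⁻².
Each option:
  (1) [m·s⁻²] · [kg·m⁻¹·s⁻¹] = kg·s⁻³
  (2) kg·s⁻¹
  (3) N·m⁻¹ = kg·m·s⁻²·m⁻¹ = kg·s⁻²  ← same
  (4) Pa·m² = N·m⁻²·m² = kg·m·s⁻²
Only (3) matches kg·s⁻².

(3)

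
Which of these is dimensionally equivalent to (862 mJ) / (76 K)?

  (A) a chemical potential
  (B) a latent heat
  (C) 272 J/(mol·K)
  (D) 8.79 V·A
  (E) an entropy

Reference: [kg·m²·s⁻²] / [K] = kg·m²·s⁻²·K⁻¹.
Each option:
  (A) [chemical potential] = kg·m²·s⁻²·mol⁻¹
  (B) [latent heat] = m²·s⁻²
  (C) J·mol⁻¹·K⁻¹ = N·m·mol⁻¹·K⁻¹ = kg·m²·s⁻²·K⁻¹·mol⁻¹
  (D) V·A = J·C⁻¹·A = kg·m²·s⁻³
  (E) [entropy] = kg·m²·s⁻²·K⁻¹  ← same
Only (E) matches kg·m²·s⁻²·K⁻¹.

(E)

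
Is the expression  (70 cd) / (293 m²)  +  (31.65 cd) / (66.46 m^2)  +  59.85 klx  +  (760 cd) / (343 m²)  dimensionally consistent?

Work out the base dimensions of each:
  (70 cd) / (293 m²):  [cd] / [m²] = m⁻²·cd
  (31.65 cd) / (66.46 m^2):  [cd] / [m²] = m⁻²·cd
  59.85 klx:  lx = lm·m⁻² = m⁻²·cd
  (760 cd) / (343 m²):  [cd] / [m²] = m⁻²·cd
Every term reduces to m⁻²·cd.

Yes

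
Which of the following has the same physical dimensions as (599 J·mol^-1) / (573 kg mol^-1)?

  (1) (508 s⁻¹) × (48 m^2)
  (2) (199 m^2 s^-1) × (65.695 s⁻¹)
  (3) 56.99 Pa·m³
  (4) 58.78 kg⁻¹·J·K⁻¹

Reference: [kg·m²·s⁻²·mol⁻¹] / [kg·mol⁻¹] = m²·s⁻².
Each option:
  (1) [s⁻¹] · [m²] = m²·s⁻¹
  (2) [m²·s⁻¹] · [s⁻¹] = m²·s⁻²  ← same
  (3) Pa·m³ = N·m⁻²·m³ = kg·m²·s⁻²
  (4) J·kg⁻¹·K⁻¹ = N·m·kg⁻¹·K⁻¹ = m²·s⁻²·K⁻¹
Only (2) matches m²·s⁻².

(2)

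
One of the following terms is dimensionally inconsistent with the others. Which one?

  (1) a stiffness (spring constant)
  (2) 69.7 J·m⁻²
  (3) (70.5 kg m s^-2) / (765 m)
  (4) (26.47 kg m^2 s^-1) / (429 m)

(4)

Expand each in SI base units:
  (1) [stiffness (spring constant)] = kg·s⁻²
  (2) J·m⁻² = N·m·m⁻² = kg·s⁻²
  (3) [kg·m·s⁻²] / [m] = kg·s⁻²
  (4) [kg·m²·s⁻¹] / [m] = kg·m·s⁻¹
All reduce to kg·s⁻² except (4), which is kg·m·s⁻¹.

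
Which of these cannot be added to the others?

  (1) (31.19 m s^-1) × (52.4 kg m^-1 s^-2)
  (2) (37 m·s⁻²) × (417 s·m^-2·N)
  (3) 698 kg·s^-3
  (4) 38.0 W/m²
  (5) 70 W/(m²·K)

(5)

In SI base units:
  (1) [m·s⁻¹] · [kg·m⁻¹·s⁻²] = kg·s⁻³
  (2) [m·s⁻²] · [kg·m⁻¹·s⁻¹] = kg·s⁻³
  (3) kg·s⁻³
  (4) W·m⁻² = J·s⁻¹·m⁻² = kg·s⁻³
  (5) W·m⁻²·K⁻¹ = J·s⁻¹·m⁻²·K⁻¹ = kg·s⁻³·K⁻¹
All reduce to kg·s⁻³ except (5), which is kg·s⁻³·K⁻¹.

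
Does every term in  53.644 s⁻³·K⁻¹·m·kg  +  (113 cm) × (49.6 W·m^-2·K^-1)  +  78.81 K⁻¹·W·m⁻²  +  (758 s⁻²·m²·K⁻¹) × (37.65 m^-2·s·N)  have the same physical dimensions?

Expand each in SI base units:
  53.644 s⁻³·K⁻¹·m·kg:  kg·m·s⁻³·K⁻¹
  (113 cm) × (49.6 W·m^-2·K^-1):  [m] · [kg·s⁻³·K⁻¹] = kg·m·s⁻³·K⁻¹
  78.81 K⁻¹·W·m⁻²:  W·m⁻²·K⁻¹ = J·s⁻¹·m⁻²·K⁻¹ = kg·s⁻³·K⁻¹
  (758 s⁻²·m²·K⁻¹) × (37.65 m^-2·s·N):  [m²·s⁻²·K⁻¹] · [kg·m⁻¹·s⁻¹] = kg·m·s⁻³·K⁻¹
The terms do not share a single dimension (kg·m·s⁻³·K⁻¹ vs kg·s⁻³·K⁻¹).

No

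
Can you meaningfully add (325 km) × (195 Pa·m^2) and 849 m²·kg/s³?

Work out the base dimensions of each:
  (325 km) × (195 Pa·m^2):  [m] · [kg·m·s⁻²] = kg·m²·s⁻²
  849 m²·kg/s³:  kg·m²·s⁻³
kg·m²·s⁻² ≠ kg·m²·s⁻³, so they cannot be added.

No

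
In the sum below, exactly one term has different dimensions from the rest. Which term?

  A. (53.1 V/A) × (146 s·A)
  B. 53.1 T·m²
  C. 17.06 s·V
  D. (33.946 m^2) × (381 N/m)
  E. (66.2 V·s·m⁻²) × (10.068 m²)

D.

Dimensions:
  A. [kg·m²·s⁻³·A⁻²] · [s·A] = kg·m²·s⁻²·A⁻¹
  B. T·m² = Wb·m⁻²·m² = kg·m²·s⁻²·A⁻¹
  C. V·s = J·C⁻¹·s = kg·m²·s⁻²·A⁻¹
  D. [m²] · [kg·s⁻²] = kg·m²·s⁻²
  E. [kg·s⁻²·A⁻¹] · [m²] = kg·m²·s⁻²·A⁻¹
All reduce to kg·m²·s⁻²·A⁻¹ except D., which is kg·m²·s⁻².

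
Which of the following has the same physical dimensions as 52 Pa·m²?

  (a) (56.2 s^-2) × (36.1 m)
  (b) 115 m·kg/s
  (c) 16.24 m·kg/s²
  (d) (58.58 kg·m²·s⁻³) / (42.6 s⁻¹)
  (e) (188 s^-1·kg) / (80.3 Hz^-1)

(c)

Reference: Pa·m² = N·m⁻²·m² = kg·m·s⁻².
Each option:
  (a) [s⁻²] · [m] = m·s⁻²
  (b) kg·m·s⁻¹
  (c) kg·m·s⁻²  ← same
  (d) [kg·m²·s⁻³] / [s⁻¹] = kg·m²·s⁻²
  (e) [kg·s⁻¹] / [s] = kg·s⁻²
Only (c) matches kg·m·s⁻².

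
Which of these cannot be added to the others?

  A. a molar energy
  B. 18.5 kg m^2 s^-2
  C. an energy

A.

Reduce each to base SI dimensions:
  A. [molar energy] = kg·m²·s⁻²·mol⁻¹
  B. kg·m²·s⁻²
  C. [energy] = kg·m²·s⁻²
All reduce to kg·m²·s⁻² except A., which is kg·m²·s⁻²·mol⁻¹.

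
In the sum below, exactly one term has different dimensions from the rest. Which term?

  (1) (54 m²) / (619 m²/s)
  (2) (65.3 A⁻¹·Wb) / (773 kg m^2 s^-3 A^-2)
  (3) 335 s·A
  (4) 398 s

In SI base units:
  (1) [m²] / [m²·s⁻¹] = s
  (2) [kg·m²·s⁻²·A⁻²] / [kg·m²·s⁻³·A⁻²] = s
  (3) A·s = s·A
  (4) s
All reduce to s except (3), which is s·A.

(3)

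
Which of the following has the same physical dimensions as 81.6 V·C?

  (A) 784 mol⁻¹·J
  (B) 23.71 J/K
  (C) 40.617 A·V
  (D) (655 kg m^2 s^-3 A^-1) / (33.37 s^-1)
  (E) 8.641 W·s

(E)

Reference: C·V = s·A·J·C⁻¹ = kg·m²·s⁻².
Each option:
  (A) J·mol⁻¹ = N·m·mol⁻¹ = kg·m²·s⁻²·mol⁻¹
  (B) J·K⁻¹ = N·m·K⁻¹ = kg·m²·s⁻²·K⁻¹
  (C) V·A = J·C⁻¹·A = kg·m²·s⁻³
  (D) [kg·m²·s⁻³·A⁻¹] / [s⁻¹] = kg·m²·s⁻²·A⁻¹
  (E) W·s = J·s⁻¹·s = kg·m²·s⁻²  ← same
Only (E) matches kg·m²·s⁻².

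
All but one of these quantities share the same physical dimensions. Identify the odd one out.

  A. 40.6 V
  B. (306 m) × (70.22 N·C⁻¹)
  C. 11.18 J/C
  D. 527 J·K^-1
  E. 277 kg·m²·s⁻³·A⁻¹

D.

Expand each in SI base units:
  A. V = J·C⁻¹ = kg·m²·s⁻³·A⁻¹
  B. [m] · [kg·m·s⁻³·A⁻¹] = kg·m²·s⁻³·A⁻¹
  C. J·C⁻¹ = N·m·(s·A)⁻¹ = kg·m²·s⁻³·A⁻¹
  D. J·K⁻¹ = N·m·K⁻¹ = kg·m²·s⁻²·K⁻¹
  E. kg·m²·s⁻³·A⁻¹
All reduce to kg·m²·s⁻³·A⁻¹ except D., which is kg·m²·s⁻²·K⁻¹.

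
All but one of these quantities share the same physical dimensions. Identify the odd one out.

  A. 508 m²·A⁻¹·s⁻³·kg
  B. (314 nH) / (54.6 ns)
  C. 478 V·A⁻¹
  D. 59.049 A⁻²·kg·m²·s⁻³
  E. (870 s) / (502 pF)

A.

Expand each in SI base units:
  A. kg·m²·s⁻³·A⁻¹
  B. [kg·m²·s⁻²·A⁻²] / [s] = kg·m²·s⁻³·A⁻²
  C. V·A⁻¹ = J·C⁻¹·A⁻¹ = kg·m²·s⁻³·A⁻²
  D. kg·m²·s⁻³·A⁻²
  E. [s] / [kg⁻¹·m⁻²·s⁴·A²] = kg·m²·s⁻³·A⁻²
All reduce to kg·m²·s⁻³·A⁻² except A., which is kg·m²·s⁻³·A⁻¹.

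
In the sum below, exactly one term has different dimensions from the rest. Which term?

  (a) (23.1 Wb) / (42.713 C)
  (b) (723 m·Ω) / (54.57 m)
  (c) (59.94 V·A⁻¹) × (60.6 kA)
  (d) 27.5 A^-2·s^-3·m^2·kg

Reduce each to base SI dimensions:
  (a) [kg·m²·s⁻²·A⁻¹] / [s·A] = kg·m²·s⁻³·A⁻²
  (b) [kg·m³·s⁻³·A⁻²] / [m] = kg·m²·s⁻³·A⁻²
  (c) [kg·m²·s⁻³·A⁻²] · [A] = kg·m²·s⁻³·A⁻¹
  (d) kg·m²·s⁻³·A⁻²
All reduce to kg·m²·s⁻³·A⁻² except (c), which is kg·m²·s⁻³·A⁻¹.

(c)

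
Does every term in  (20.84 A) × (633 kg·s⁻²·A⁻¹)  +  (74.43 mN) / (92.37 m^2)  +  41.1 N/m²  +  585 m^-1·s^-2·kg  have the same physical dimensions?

Reduce each to base SI dimensions:
  (20.84 A) × (633 kg·s⁻²·A⁻¹):  [A] · [kg·s⁻²·A⁻¹] = kg·s⁻²
  (74.43 mN) / (92.37 m^2):  [kg·m·s⁻²] / [m²] = kg·m⁻¹·s⁻²
  41.1 N/m²:  N·m⁻² = kg·m·s⁻²·m⁻² = kg·m⁻¹·s⁻²
  585 m^-1·s^-2·kg:  kg·m⁻¹·s⁻²
The terms do not share a single dimension (kg·m⁻¹·s⁻² vs kg·s⁻²).

No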